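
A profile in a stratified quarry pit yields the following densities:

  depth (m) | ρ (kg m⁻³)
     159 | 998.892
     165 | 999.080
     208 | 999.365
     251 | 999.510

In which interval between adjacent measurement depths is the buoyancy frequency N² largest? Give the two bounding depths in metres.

Compute the density gradient over each adjacent pair:
  159–165 m: Δρ/Δz = 0.188/6 = 0.031 kg m⁻⁴
  165–208 m: Δρ/Δz = 0.285/43 = 6.6 × 10⁻³ kg m⁻⁴
  208–251 m: Δρ/Δz = 0.145/43 = 3.4 × 10⁻³ kg m⁻⁴
The largest gradient is in the 159–165 m interval — the pycnocline.

159–165 m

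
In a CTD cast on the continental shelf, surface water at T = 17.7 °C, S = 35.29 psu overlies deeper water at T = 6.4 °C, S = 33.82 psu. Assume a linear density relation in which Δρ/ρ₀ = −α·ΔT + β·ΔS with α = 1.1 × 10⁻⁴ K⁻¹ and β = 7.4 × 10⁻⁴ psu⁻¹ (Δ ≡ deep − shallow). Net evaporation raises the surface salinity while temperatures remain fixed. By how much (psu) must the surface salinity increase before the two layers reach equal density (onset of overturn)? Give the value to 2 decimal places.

Neutral buoyancy requires −α(T_deep − T_surf) + β(S_deep − S_surf′) = 0.
S_surf′ = S_deep − (α/β)·ΔT = 33.82 − (1.1 × 10⁻⁴/7.4 × 10⁻⁴)·(-11.3) = 35.4997 psu.
Increase required: 35.4997 − 35.29 = 0.2097 psu.

0.21 psu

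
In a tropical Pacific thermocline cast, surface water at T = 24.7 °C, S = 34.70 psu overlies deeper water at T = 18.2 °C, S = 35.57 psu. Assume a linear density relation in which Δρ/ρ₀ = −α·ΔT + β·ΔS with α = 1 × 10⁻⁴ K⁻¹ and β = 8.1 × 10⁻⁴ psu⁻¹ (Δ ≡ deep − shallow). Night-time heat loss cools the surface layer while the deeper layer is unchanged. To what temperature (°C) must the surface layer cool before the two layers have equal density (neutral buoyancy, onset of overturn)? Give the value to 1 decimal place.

Neutral buoyancy requires Δρ = 0, i.e. −α(T_deep − T_surf′) + β(S_deep − S_surf) = 0.
T_surf′ = T_deep − (β/α)·ΔS = 18.2 − (8.1 × 10⁻⁴/1 × 10⁻⁴)·(+0.87) = 11.153 °C.
Cooling required: 24.7 − (11.153) = 13.547 °C.

11.2 °C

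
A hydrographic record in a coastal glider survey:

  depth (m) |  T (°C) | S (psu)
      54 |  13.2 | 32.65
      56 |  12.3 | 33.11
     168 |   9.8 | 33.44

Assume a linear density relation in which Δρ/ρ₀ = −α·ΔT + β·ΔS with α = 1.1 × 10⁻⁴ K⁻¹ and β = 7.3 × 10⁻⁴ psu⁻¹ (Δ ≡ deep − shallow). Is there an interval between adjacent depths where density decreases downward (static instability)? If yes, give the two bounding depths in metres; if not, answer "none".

Evaluate Δρ/ρ₀ = −αΔT + βΔS across each adjacent pair:
  54–56 m: −αΔT+βΔS = −(1.1 × 10⁻⁴)(-0.9)+(7.3 × 10⁻⁴)(+0.46) = 4.3 × 10⁻⁴ → stable
  56–168 m: −αΔT+βΔS = −(1.1 × 10⁻⁴)(-2.5)+(7.3 × 10⁻⁴)(+0.33) = 5.2 × 10⁻⁴ → stable
Every interval has Δρ > 0: the column is stably stratified throughout.

none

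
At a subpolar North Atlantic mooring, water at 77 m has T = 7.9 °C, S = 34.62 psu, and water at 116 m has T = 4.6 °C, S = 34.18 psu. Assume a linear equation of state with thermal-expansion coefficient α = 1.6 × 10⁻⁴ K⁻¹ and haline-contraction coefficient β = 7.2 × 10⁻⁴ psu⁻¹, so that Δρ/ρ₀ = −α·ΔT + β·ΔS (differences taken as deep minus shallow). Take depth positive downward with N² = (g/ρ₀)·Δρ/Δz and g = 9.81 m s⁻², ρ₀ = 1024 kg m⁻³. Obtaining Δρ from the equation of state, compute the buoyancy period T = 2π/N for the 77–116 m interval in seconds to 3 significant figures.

ΔT = -3.3 K, ΔS = -0.44 psu (deep − shallow).
Δρ/ρ₀ = −αΔT + βΔS = 5.28 × 10⁻⁴ − 3.168 × 10⁻⁴ = 2.112 × 10⁻⁴, so Δρ ≈ 0.2163 kg m⁻³.
N² = (g/ρ₀)·Δρ/Δz = g·(Δρ/ρ₀)/Δz = 9.81 × 2.112 × 10⁻⁴ / 39 = 5.3125 × 10⁻⁵ s⁻².
N = √(5.3125 × 10⁻⁵) = 7.2887 × 10⁻³ rad s⁻¹ → T = 2π/N = 862.04 s ≈ 862 s.

862 s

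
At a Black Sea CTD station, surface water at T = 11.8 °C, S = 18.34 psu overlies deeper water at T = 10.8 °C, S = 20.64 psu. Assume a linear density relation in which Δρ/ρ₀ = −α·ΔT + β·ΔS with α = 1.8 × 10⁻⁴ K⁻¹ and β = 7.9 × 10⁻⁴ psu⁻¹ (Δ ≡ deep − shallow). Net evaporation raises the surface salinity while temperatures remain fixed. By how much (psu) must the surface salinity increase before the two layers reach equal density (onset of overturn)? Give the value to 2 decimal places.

2.53 psu

Neutral buoyancy requires −α(T_deep − T_surf) + β(S_deep − S_surf′) = 0.
S_surf′ = S_deep − (α/β)·ΔT = 20.64 − (1.8 × 10⁻⁴/7.9 × 10⁻⁴)·(-1.0) = 20.8678 psu.
Increase required: 20.8678 − 18.34 = 2.5278 psu.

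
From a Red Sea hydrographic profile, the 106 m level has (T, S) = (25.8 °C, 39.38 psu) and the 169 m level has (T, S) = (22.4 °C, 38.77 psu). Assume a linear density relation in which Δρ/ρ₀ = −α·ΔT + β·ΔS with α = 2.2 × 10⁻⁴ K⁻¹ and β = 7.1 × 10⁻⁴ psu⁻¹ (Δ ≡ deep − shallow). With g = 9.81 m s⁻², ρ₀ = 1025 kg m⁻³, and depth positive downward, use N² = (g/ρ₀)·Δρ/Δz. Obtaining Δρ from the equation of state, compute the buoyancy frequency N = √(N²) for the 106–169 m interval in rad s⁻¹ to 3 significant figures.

7.00 × 10⁻³ rad s⁻¹

ΔT = -3.4 K, ΔS = -0.61 psu (deep − shallow).
Δρ/ρ₀ = −αΔT + βΔS = 7.48 × 10⁻⁴ − 4.331 × 10⁻⁴ = 3.149 × 10⁻⁴, so Δρ ≈ 0.3228 kg m⁻³.
N² = (g/ρ₀)·Δρ/Δz = g·(Δρ/ρ₀)/Δz = 9.81 × 3.149 × 10⁻⁴ / 63 = 4.9034 × 10⁻⁵ s⁻².
N = √(4.9034 × 10⁻⁵) = 7.0024 × 10⁻³ rad s⁻¹ ≈ 7.00 × 10⁻³ rad s⁻¹.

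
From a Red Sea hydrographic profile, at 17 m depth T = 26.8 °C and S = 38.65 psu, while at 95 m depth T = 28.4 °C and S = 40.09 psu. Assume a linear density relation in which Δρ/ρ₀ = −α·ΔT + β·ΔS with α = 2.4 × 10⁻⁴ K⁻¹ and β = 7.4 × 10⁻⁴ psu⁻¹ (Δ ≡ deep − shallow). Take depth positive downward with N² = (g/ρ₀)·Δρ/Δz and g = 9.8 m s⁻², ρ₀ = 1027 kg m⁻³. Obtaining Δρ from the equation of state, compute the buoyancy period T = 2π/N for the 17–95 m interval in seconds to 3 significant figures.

679 s

ΔT = +1.6 K, ΔS = +1.44 psu (deep − shallow).
Δρ/ρ₀ = −αΔT + βΔS = -3.84 × 10⁻⁴ + 1.0656 × 10⁻³ = 6.816 × 10⁻⁴, so Δρ ≈ 0.7000 kg m⁻³.
N² = (g/ρ₀)·Δρ/Δz = g·(Δρ/ρ₀)/Δz = 9.8 × 6.816 × 10⁻⁴ / 78 = 8.5637 × 10⁻⁵ s⁻².
N = √(8.5637 × 10⁻⁵) = 9.2540 × 10⁻³ rad s⁻¹ → T = 2π/N = 678.97 s ≈ 679 s.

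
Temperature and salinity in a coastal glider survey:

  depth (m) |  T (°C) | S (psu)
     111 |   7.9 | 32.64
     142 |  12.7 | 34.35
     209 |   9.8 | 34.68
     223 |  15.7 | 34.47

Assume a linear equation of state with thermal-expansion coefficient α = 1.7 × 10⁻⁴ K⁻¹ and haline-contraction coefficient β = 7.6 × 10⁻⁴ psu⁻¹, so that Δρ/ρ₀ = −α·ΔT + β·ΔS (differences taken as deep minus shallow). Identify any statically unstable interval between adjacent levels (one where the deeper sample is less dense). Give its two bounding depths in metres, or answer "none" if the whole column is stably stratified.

209–223 m

Evaluate Δρ/ρ₀ = −αΔT + βΔS across each adjacent pair:
  111–142 m: −αΔT+βΔS = −(1.7 × 10⁻⁴)(+4.8)+(7.6 × 10⁻⁴)(+1.71) = 4.8 × 10⁻⁴ → stable
  142–209 m: −αΔT+βΔS = −(1.7 × 10⁻⁴)(-2.9)+(7.6 × 10⁻⁴)(+0.33) = 7.4 × 10⁻⁴ → stable
  209–223 m: −αΔT+βΔS = −(1.7 × 10⁻⁴)(+5.9)+(7.6 × 10⁻⁴)(-0.21) = -1.2 × 10⁻³ → UNSTABLE
The 209–223 m interval has Δρ < 0: lighter water underlies denser water.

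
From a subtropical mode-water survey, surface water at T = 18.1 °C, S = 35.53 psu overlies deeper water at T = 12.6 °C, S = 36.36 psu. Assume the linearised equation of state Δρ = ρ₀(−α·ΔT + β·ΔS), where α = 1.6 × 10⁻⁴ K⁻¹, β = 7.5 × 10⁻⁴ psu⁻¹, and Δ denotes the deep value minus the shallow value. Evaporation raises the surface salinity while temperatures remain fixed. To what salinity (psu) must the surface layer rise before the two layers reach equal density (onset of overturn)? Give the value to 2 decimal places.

37.53 psu

Neutral buoyancy requires −α(T_deep − T_surf) + β(S_deep − S_surf′) = 0.
S_surf′ = S_deep − (α/β)·ΔT = 36.36 − (1.6 × 10⁻⁴/7.5 × 10⁻⁴)·(-5.5) = 37.5333 psu.
Increase required: 37.5333 − 35.53 = 2.0033 psu.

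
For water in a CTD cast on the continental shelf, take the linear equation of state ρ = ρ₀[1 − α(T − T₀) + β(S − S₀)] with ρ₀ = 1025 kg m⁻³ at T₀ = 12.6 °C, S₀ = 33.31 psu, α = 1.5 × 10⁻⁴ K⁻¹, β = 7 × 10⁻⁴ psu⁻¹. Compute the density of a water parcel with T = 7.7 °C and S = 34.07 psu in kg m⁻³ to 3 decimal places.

1026.299 kg m⁻³

T − T₀ = -4.9 K, S − S₀ = +0.76 psu.
Bracket = 1 − α·(-4.9) + β·(+0.76) = 1 + (1.267 × 10⁻³) = 1.0012670.
ρ = 1025 × 1.0012670 = 1026.299 kg m⁻³.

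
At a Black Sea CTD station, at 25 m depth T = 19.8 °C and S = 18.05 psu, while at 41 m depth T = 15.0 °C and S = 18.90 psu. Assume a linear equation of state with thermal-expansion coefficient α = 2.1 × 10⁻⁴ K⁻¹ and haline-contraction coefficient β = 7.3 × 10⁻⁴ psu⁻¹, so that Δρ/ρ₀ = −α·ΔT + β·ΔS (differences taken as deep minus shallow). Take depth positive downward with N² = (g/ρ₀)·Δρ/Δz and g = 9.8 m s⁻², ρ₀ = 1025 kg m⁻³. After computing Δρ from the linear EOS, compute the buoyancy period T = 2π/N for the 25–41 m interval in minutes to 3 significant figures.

ΔT = -4.8 K, ΔS = +0.85 psu (deep − shallow).
Δρ/ρ₀ = −αΔT + βΔS = 1.008 × 10⁻³ + 6.205 × 10⁻⁴ = 1.6285 × 10⁻³, so Δρ ≈ 1.669 kg m⁻³.
N² = (g/ρ₀)·Δρ/Δz = g·(Δρ/ρ₀)/Δz = 9.8 × 1.6285 × 10⁻³ / 16 = 9.9746 × 10⁻⁴ s⁻².
N = √(9.9746 × 10⁻⁴) = 0.031583 rad s⁻¹ → T = 2π/N = 198.94 s = 3.3157 min ≈ 3.32 min.

3.32 min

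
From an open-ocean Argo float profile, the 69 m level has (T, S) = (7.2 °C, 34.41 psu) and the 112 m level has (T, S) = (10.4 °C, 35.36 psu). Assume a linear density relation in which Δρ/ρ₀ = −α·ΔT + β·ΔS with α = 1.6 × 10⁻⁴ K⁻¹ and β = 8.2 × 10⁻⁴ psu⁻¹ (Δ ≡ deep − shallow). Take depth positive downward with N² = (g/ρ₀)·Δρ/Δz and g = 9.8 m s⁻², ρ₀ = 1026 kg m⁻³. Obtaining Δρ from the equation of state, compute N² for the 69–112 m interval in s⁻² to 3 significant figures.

6.09 × 10⁻⁵ s⁻²

ΔT = +3.2 K, ΔS = +0.95 psu (deep − shallow).
Δρ/ρ₀ = −αΔT + βΔS = -5.12 × 10⁻⁴ + 7.79 × 10⁻⁴ = 2.67 × 10⁻⁴, so Δρ ≈ 0.2739 kg m⁻³.
N² = (g/ρ₀)·Δρ/Δz = g·(Δρ/ρ₀)/Δz = 9.8 × 2.67 × 10⁻⁴ / 43 = 6.0851 × 10⁻⁵ s⁻² ≈ 6.09 × 10⁻⁵ s⁻².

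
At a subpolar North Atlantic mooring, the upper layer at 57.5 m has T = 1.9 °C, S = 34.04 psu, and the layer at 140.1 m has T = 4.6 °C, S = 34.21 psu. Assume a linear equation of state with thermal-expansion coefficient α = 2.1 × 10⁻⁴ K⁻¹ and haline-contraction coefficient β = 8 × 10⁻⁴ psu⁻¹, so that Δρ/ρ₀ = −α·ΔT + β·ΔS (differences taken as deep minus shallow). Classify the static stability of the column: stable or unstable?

ΔT = 4.6 − 1.9 = +2.7 K and ΔS = 34.21 − 34.04 = +0.17 psu (deep − shallow).
−αΔT = -5.67 × 10⁻⁴; βΔS = 1.36 × 10⁻⁴; sum Δρ/ρ₀ = -4.31 × 10⁻⁴.
Δρ/ρ₀ < 0, so Δρ < 0: deeper water is lighter → statically unstable; the column would overturn.

unstable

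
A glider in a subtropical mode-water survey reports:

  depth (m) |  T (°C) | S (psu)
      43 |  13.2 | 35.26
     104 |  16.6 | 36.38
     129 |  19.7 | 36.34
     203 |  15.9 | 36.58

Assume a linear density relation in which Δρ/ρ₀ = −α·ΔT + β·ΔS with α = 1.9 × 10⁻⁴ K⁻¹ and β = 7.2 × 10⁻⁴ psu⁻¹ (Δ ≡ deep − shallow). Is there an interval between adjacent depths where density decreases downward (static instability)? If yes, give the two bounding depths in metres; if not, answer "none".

Evaluate Δρ/ρ₀ = −αΔT + βΔS across each adjacent pair:
  43–104 m: −αΔT+βΔS = −(1.9 × 10⁻⁴)(+3.4)+(7.2 × 10⁻⁴)(+1.12) = 1.6 × 10⁻⁴ → stable
  104–129 m: −αΔT+βΔS = −(1.9 × 10⁻⁴)(+3.1)+(7.2 × 10⁻⁴)(-0.04) = -6.2 × 10⁻⁴ → UNSTABLE
  129–203 m: −αΔT+βΔS = −(1.9 × 10⁻⁴)(-3.8)+(7.2 × 10⁻⁴)(+0.24) = 8.9 × 10⁻⁴ → stable
The 104–129 m interval has Δρ < 0: lighter water underlies denser water.

104–129 m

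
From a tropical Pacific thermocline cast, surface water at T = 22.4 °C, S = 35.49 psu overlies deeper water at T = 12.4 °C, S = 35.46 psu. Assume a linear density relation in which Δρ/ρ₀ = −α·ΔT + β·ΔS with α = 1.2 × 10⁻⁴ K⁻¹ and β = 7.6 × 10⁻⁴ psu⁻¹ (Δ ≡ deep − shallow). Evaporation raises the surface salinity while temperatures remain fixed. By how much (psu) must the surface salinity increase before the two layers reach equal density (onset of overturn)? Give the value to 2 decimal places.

1.55 psu

Neutral buoyancy requires −α(T_deep − T_surf) + β(S_deep − S_surf′) = 0.
S_surf′ = S_deep − (α/β)·ΔT = 35.46 − (1.2 × 10⁻⁴/7.6 × 10⁻⁴)·(-10.0) = 37.0389 psu.
Increase required: 37.0389 − 35.49 = 1.5489 psu.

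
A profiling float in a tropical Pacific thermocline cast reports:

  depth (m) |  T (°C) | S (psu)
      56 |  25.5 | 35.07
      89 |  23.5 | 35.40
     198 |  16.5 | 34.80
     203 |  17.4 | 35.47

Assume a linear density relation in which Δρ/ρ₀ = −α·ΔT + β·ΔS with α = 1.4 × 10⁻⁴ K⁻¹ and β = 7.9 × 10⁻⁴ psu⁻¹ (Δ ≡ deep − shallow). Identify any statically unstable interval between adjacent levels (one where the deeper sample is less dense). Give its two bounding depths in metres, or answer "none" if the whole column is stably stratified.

none

Evaluate Δρ/ρ₀ = −αΔT + βΔS across each adjacent pair:
  56–89 m: −αΔT+βΔS = −(1.4 × 10⁻⁴)(-2.0)+(7.9 × 10⁻⁴)(+0.33) = 5.4 × 10⁻⁴ → stable
  89–198 m: −αΔT+βΔS = −(1.4 × 10⁻⁴)(-7.0)+(7.9 × 10⁻⁴)(-0.60) = 5.1 × 10⁻⁴ → stable
  198–203 m: −αΔT+βΔS = −(1.4 × 10⁻⁴)(+0.9)+(7.9 × 10⁻⁴)(+0.67) = 4.0 × 10⁻⁴ → stable
Every interval has Δρ > 0: the column is stably stratified throughout.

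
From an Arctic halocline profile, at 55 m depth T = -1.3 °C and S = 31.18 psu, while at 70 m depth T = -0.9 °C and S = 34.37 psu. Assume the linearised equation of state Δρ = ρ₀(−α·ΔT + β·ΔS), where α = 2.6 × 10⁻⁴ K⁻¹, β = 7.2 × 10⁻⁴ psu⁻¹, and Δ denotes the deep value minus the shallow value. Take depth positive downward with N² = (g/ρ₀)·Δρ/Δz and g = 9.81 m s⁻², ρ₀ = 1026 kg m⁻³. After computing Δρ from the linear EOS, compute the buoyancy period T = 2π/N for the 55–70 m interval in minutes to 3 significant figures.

2.77 min

ΔT = +0.4 K, ΔS = +3.19 psu (deep − shallow).
Δρ/ρ₀ = −αΔT + βΔS = -1.04 × 10⁻⁴ + 2.2968 × 10⁻³ = 2.1928 × 10⁻³, so Δρ ≈ 2.250 kg m⁻³.
N² = (g/ρ₀)·Δρ/Δz = g·(Δρ/ρ₀)/Δz = 9.81 × 2.1928 × 10⁻³ / 15 = 1.4341 × 10⁻³ s⁻².
N = √(1.4341 × 10⁻³) = 0.037870 rad s⁻¹ → T = 2π/N = 165.91 s = 2.7652 min ≈ 2.77 min.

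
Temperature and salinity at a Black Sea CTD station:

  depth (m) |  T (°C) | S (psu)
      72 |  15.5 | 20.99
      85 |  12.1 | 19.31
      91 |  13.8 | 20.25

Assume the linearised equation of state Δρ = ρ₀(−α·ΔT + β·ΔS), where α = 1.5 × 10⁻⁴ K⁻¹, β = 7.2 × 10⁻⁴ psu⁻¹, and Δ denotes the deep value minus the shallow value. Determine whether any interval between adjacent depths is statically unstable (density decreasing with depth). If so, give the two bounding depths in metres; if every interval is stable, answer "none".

72–85 m

Evaluate Δρ/ρ₀ = −αΔT + βΔS across each adjacent pair:
  72–85 m: −αΔT+βΔS = −(1.5 × 10⁻⁴)(-3.4)+(7.2 × 10⁻⁴)(-1.68) = -7.0 × 10⁻⁴ → UNSTABLE
  85–91 m: −αΔT+βΔS = −(1.5 × 10⁻⁴)(+1.7)+(7.2 × 10⁻⁴)(+0.94) = 4.2 × 10⁻⁴ → stable
The 72–85 m interval has Δρ < 0: lighter water underlies denser water.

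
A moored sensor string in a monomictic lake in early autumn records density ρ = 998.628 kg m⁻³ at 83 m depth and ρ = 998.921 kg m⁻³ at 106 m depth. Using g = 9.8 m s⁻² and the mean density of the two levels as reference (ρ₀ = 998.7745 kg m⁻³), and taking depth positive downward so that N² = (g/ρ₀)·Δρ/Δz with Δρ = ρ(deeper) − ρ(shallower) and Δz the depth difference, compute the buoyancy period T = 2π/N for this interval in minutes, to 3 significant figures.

9.37 min

Δρ = 998.921 − 998.628 = 0.293 kg m⁻³ over Δz = 106 − 83 = 23 m.
N² = (9.8/998.7745) × (0.293/23) = 1.2500 × 10⁻⁴ s⁻².
N = √(1.2500 × 10⁻⁴) = 0.011180 rad s⁻¹, so T = 2π/N = 562.00 s = 9.3667 min ≈ 9.37 min.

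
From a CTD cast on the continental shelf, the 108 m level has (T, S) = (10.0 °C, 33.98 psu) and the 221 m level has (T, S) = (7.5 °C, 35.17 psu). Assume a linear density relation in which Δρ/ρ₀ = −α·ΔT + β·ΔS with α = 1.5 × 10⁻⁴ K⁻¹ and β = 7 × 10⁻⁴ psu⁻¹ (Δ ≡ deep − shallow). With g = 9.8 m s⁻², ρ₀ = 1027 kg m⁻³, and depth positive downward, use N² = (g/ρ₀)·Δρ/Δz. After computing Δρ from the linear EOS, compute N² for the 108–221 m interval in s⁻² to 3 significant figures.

1.05 × 10⁻⁴ s⁻²

ΔT = -2.5 K, ΔS = +1.19 psu (deep − shallow).
Δρ/ρ₀ = −αΔT + βΔS = 3.75 × 10⁻⁴ + 8.33 × 10⁻⁴ = 1.208 × 10⁻³, so Δρ ≈ 1.241 kg m⁻³.
N² = (g/ρ₀)·Δρ/Δz = g·(Δρ/ρ₀)/Δz = 9.8 × 1.208 × 10⁻³ / 113 = 1.0476 × 10⁻⁴ s⁻² ≈ 1.05 × 10⁻⁴ s⁻².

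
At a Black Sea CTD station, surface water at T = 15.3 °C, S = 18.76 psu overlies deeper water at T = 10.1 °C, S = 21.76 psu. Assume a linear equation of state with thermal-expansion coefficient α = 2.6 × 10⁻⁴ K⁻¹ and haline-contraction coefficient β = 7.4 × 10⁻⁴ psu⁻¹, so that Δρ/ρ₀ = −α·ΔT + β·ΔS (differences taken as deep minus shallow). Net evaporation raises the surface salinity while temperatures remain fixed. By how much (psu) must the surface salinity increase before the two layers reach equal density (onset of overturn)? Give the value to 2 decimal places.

Neutral buoyancy requires −α(T_deep − T_surf) + β(S_deep − S_surf′) = 0.
S_surf′ = S_deep − (α/β)·ΔT = 21.76 − (2.6 × 10⁻⁴/7.4 × 10⁻⁴)·(-5.2) = 23.5870 psu.
Increase required: 23.5870 − 18.76 = 4.8270 psu.

4.83 psu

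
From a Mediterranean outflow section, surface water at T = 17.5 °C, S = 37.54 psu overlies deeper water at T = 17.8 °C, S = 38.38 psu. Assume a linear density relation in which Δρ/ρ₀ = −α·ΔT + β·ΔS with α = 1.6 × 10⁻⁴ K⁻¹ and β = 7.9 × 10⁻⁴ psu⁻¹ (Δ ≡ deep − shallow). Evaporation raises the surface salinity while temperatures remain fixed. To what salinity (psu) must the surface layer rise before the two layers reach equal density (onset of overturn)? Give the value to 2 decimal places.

38.32 psu

Neutral buoyancy requires −α(T_deep − T_surf) + β(S_deep − S_surf′) = 0.
S_surf′ = S_deep − (α/β)·ΔT = 38.38 − (1.6 × 10⁻⁴/7.9 × 10⁻⁴)·(+0.3) = 38.3192 psu.
Increase required: 38.3192 − 37.54 = 0.7792 psu.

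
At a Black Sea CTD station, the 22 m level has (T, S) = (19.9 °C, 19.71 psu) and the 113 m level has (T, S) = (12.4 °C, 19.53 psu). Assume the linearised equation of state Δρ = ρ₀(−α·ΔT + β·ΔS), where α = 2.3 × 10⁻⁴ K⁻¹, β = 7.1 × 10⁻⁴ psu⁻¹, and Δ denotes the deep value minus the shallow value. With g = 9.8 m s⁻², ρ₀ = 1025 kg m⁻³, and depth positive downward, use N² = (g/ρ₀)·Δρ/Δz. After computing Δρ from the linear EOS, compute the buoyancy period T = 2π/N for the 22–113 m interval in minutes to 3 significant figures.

ΔT = -7.5 K, ΔS = -0.18 psu (deep − shallow).
Δρ/ρ₀ = −αΔT + βΔS = 1.725 × 10⁻³ − 1.278 × 10⁻⁴ = 1.5972 × 10⁻³, so Δρ ≈ 1.637 kg m⁻³.
N² = (g/ρ₀)·Δρ/Δz = g·(Δρ/ρ₀)/Δz = 9.8 × 1.5972 × 10⁻³ / 91 = 1.7201 × 10⁻⁴ s⁻².
N = √(1.7201 × 10⁻⁴) = 0.013115 rad s⁻¹ → T = 2π/N = 479.08 s = 7.9847 min ≈ 7.98 min.

7.98 min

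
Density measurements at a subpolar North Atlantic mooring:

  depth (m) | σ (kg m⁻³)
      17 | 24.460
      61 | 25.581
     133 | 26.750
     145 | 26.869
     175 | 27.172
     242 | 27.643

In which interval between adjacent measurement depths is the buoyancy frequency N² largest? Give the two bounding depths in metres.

17–61 m

Compute the density gradient over each adjacent pair:
  17–61 m: Δρ/Δz = 1.121/44 = 0.025 kg m⁻⁴
  61–133 m: Δρ/Δz = 1.169/72 = 0.016 kg m⁻⁴
  133–145 m: Δρ/Δz = 0.119/12 = 9.9 × 10⁻³ kg m⁻⁴
  145–175 m: Δρ/Δz = 0.303/30 = 0.010 kg m⁻⁴
  175–242 m: Δρ/Δz = 0.471/67 = 7.0 × 10⁻³ kg m⁻⁴
The largest gradient is in the 17–61 m interval — the pycnocline.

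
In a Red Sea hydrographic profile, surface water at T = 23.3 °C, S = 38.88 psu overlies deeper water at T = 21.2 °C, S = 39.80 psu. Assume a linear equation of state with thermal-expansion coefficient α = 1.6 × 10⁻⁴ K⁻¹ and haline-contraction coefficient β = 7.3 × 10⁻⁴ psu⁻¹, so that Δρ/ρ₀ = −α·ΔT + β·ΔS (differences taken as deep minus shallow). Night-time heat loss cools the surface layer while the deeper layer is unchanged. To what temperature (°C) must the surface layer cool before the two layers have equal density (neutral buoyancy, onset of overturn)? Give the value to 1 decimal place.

Neutral buoyancy requires Δρ = 0, i.e. −α(T_deep − T_surf′) + β(S_deep − S_surf) = 0.
T_surf′ = T_deep − (β/α)·ΔS = 21.2 − (7.3 × 10⁻⁴/1.6 × 10⁻⁴)·(+0.92) = 17.002 °C.
Cooling required: 23.3 − (17.002) = 6.298 °C.

17.0 °C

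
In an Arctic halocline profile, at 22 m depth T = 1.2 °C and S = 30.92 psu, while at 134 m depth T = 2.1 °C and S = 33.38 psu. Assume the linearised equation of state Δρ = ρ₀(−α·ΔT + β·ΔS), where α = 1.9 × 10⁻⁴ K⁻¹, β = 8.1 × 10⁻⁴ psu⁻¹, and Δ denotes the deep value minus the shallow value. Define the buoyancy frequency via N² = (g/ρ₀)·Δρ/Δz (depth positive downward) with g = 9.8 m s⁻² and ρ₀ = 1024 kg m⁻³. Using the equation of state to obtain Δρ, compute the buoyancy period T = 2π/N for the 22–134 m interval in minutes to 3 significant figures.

ΔT = +0.9 K, ΔS = +2.46 psu (deep − shallow).
Δρ/ρ₀ = −αΔT + βΔS = -1.71 × 10⁻⁴ + 1.9926 × 10⁻³ = 1.8216 × 10⁻³, so Δρ ≈ 1.865 kg m⁻³.
N² = (g/ρ₀)·Δρ/Δz = g·(Δρ/ρ₀)/Δz = 9.8 × 1.8216 × 10⁻³ / 112 = 1.5939 × 10⁻⁴ s⁻².
N = √(1.5939 × 10⁻⁴) = 0.012625 rad s⁻¹ → T = 2π/N = 497.68 s = 8.2947 min ≈ 8.29 min.

8.29 min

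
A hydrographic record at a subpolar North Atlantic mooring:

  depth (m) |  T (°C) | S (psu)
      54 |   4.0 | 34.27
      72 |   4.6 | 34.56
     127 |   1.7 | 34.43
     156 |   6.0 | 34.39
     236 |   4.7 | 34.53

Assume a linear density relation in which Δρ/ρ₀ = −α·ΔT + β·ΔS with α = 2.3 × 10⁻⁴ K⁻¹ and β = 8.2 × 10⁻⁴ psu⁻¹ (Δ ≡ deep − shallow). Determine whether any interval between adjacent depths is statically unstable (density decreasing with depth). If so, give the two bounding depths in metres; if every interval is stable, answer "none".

127–156 m

Evaluate Δρ/ρ₀ = −αΔT + βΔS across each adjacent pair:
  54–72 m: −αΔT+βΔS = −(2.3 × 10⁻⁴)(+0.6)+(8.2 × 10⁻⁴)(+0.29) = 1.0 × 10⁻⁴ → stable
  72–127 m: −αΔT+βΔS = −(2.3 × 10⁻⁴)(-2.9)+(8.2 × 10⁻⁴)(-0.13) = 5.6 × 10⁻⁴ → stable
  127–156 m: −αΔT+βΔS = −(2.3 × 10⁻⁴)(+4.3)+(8.2 × 10⁻⁴)(-0.04) = -1.0 × 10⁻³ → UNSTABLE
  156–236 m: −αΔT+βΔS = −(2.3 × 10⁻⁴)(-1.3)+(8.2 × 10⁻⁴)(+0.14) = 4.1 × 10⁻⁴ → stable
The 127–156 m interval has Δρ < 0: lighter water underlies denser water.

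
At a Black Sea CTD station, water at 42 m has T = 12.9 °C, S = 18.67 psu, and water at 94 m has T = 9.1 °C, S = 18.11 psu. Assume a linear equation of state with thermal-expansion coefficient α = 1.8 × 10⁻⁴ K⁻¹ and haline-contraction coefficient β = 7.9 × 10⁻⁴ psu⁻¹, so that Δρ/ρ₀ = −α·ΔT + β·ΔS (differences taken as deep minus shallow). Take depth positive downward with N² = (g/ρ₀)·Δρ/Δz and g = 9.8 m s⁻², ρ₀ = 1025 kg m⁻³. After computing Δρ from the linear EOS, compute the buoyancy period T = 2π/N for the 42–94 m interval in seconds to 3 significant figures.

ΔT = -3.8 K, ΔS = -0.56 psu (deep − shallow).
Δρ/ρ₀ = −αΔT + βΔS = 6.84 × 10⁻⁴ − 4.424 × 10⁻⁴ = 2.416 × 10⁻⁴, so Δρ ≈ 0.2476 kg m⁻³.
N² = (g/ρ₀)·Δρ/Δz = g·(Δρ/ρ₀)/Δz = 9.8 × 2.416 × 10⁻⁴ / 52 = 4.5532 × 10⁻⁵ s⁻².
N = √(4.5532 × 10⁻⁵) = 6.7477 × 10⁻³ rad s⁻¹ → T = 2π/N = 931.16 s ≈ 931 s.

931 s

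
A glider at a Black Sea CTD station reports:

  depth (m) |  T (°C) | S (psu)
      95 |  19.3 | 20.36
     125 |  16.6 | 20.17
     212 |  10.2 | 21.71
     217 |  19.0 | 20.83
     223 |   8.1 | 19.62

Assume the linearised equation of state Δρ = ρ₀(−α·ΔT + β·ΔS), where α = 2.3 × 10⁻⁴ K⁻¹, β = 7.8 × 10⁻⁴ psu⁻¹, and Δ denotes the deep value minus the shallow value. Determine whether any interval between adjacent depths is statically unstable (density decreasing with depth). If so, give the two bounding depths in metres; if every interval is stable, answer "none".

Evaluate Δρ/ρ₀ = −αΔT + βΔS across each adjacent pair:
  95–125 m: −αΔT+βΔS = −(2.3 × 10⁻⁴)(-2.7)+(7.8 × 10⁻⁴)(-0.19) = 4.7 × 10⁻⁴ → stable
  125–212 m: −αΔT+βΔS = −(2.3 × 10⁻⁴)(-6.4)+(7.8 × 10⁻⁴)(+1.54) = 2.7 × 10⁻³ → stable
  212–217 m: −αΔT+βΔS = −(2.3 × 10⁻⁴)(+8.8)+(7.8 × 10⁻⁴)(-0.88) = -2.7 × 10⁻³ → UNSTABLE
  217–223 m: −αΔT+βΔS = −(2.3 × 10⁻⁴)(-10.9)+(7.8 × 10⁻⁴)(-1.21) = 1.6 × 10⁻³ → stable
The 212–217 m interval has Δρ < 0: lighter water underlies denser water.

212–217 m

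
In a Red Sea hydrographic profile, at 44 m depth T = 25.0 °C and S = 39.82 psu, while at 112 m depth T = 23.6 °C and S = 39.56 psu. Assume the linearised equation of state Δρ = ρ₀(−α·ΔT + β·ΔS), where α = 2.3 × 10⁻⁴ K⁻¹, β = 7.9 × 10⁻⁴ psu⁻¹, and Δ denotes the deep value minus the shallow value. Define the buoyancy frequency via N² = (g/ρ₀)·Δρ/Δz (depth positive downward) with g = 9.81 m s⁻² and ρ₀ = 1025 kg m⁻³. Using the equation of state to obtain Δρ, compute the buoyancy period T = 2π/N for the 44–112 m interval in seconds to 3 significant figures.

1.53 × 10³ s

ΔT = -1.4 K, ΔS = -0.26 psu (deep − shallow).
Δρ/ρ₀ = −αΔT + βΔS = 3.22 × 10⁻⁴ − 2.054 × 10⁻⁴ = 1.166 × 10⁻⁴, so Δρ ≈ 0.1195 kg m⁻³.
N² = (g/ρ₀)·Δρ/Δz = g·(Δρ/ρ₀)/Δz = 9.81 × 1.166 × 10⁻⁴ / 68 = 1.6821 × 10⁻⁵ s⁻².
N = √(1.6821 × 10⁻⁵) = 4.1013 × 10⁻³ rad s⁻¹ → T = 2π/N = 1.5320 × 10³ s ≈ 1.53 × 10³ s.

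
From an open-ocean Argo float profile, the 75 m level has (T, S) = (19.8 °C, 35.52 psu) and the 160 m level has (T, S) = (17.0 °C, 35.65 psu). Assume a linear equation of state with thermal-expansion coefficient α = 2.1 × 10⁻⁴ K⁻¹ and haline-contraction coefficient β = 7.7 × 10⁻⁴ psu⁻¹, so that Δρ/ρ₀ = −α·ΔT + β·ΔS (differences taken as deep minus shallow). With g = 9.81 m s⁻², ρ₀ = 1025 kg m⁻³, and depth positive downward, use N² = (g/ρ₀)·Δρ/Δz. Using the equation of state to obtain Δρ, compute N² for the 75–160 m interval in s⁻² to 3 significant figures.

ΔT = -2.8 K, ΔS = +0.13 psu (deep − shallow).
Δρ/ρ₀ = −αΔT + βΔS = 5.88 × 10⁻⁴ + 1.001 × 10⁻⁴ = 6.881 × 10⁻⁴, so Δρ ≈ 0.7053 kg m⁻³.
N² = (g/ρ₀)·Δρ/Δz = g·(Δρ/ρ₀)/Δz = 9.81 × 6.881 × 10⁻⁴ / 85 = 7.9415 × 10⁻⁵ s⁻² ≈ 7.94 × 10⁻⁵ s⁻².

7.94 × 10⁻⁵ s⁻²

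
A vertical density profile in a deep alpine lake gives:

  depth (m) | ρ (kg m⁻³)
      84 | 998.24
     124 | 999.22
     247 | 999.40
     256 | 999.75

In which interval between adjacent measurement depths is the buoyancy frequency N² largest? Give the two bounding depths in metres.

Compute the density gradient over each adjacent pair:
  84–124 m: Δρ/Δz = 0.98/40 = 0.025 kg m⁻⁴
  124–247 m: Δρ/Δz = 0.18/123 = 1.5 × 10⁻³ kg m⁻⁴
  247–256 m: Δρ/Δz = 0.35/9 = 0.039 kg m⁻⁴
The largest gradient is in the 247–256 m interval — the pycnocline.

247–256 m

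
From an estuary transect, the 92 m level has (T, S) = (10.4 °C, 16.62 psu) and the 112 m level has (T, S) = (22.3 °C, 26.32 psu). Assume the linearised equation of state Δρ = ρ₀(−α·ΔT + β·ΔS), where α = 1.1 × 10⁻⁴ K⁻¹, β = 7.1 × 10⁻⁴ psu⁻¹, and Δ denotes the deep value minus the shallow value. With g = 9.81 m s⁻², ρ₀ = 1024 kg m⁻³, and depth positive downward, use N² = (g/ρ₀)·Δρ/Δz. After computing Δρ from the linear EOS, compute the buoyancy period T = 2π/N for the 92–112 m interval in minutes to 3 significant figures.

ΔT = +11.9 K, ΔS = +9.70 psu (deep − shallow).
Δρ/ρ₀ = −αΔT + βΔS = -1.309 × 10⁻³ + 6.887 × 10⁻³ = 5.578 × 10⁻³, so Δρ ≈ 5.712 kg m⁻³.
N² = (g/ρ₀)·Δρ/Δz = g·(Δρ/ρ₀)/Δz = 9.81 × 5.578 × 10⁻³ / 20 = 2.7360 × 10⁻³ s⁻².
N = √(2.7360 × 10⁻³) = 0.052307 rad s⁻¹ → T = 2π/N = 120.12 s = 2.0020 min ≈ 2.00 min.

2.00 min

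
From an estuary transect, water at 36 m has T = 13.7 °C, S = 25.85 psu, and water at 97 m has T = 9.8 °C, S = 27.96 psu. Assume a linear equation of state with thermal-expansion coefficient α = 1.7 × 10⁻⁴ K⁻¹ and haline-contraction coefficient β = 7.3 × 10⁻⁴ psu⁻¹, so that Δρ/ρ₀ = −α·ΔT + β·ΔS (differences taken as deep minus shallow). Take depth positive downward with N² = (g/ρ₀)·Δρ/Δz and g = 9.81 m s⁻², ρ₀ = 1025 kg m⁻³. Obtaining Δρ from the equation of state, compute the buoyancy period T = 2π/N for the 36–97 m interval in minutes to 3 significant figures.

5.56 min

ΔT = -3.9 K, ΔS = +2.11 psu (deep − shallow).
Δρ/ρ₀ = −αΔT + βΔS = 6.63 × 10⁻⁴ + 1.5403 × 10⁻³ = 2.2033 × 10⁻³, so Δρ ≈ 2.258 kg m⁻³.
N² = (g/ρ₀)·Δρ/Δz = g·(Δρ/ρ₀)/Δz = 9.81 × 2.2033 × 10⁻³ / 61 = 3.5433 × 10⁻⁴ s⁻².
N = √(3.5433 × 10⁻⁴) = 0.018824 rad s⁻¹ → T = 2π/N = 333.79 s = 5.5632 min ≈ 5.56 min.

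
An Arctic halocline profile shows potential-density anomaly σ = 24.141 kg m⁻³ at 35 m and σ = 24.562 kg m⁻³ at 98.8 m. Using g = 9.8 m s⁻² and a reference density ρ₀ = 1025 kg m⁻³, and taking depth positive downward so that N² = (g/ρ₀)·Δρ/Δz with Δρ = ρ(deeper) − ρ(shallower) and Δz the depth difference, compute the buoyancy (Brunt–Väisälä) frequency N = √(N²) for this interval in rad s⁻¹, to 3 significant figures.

7.94 × 10⁻³ rad s⁻¹

Δρ = 1024.562 − 1024.141 = 0.421 kg m⁻³ over Δz = 98.8 − 35 = 63.8 m.
N² = (9.8/1025) × (0.421/63.8) = 6.3090 × 10⁻⁵ s⁻².
N = √(6.3090 × 10⁻⁵) = 7.9429 × 10⁻³ rad s⁻¹ ≈ 7.94 × 10⁻³ rad s⁻¹.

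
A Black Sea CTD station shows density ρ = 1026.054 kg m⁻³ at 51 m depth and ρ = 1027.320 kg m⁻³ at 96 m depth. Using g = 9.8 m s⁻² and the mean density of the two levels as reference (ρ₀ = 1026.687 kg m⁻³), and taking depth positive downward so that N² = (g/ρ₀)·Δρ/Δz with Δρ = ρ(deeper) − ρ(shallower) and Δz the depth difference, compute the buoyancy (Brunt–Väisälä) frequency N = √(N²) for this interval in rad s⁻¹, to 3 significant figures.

Δρ = 1027.320 − 1026.054 = 1.266 kg m⁻³ over Δz = 96 − 51 = 45 m.
N² = (9.8/1026.687) × (1.266/45) = 2.6854 × 10⁻⁴ s⁻².
N = √(2.6854 × 10⁻⁴) = 0.016387 rad s⁻¹ ≈ 0.0164 rad s⁻¹.

0.0164 rad s⁻¹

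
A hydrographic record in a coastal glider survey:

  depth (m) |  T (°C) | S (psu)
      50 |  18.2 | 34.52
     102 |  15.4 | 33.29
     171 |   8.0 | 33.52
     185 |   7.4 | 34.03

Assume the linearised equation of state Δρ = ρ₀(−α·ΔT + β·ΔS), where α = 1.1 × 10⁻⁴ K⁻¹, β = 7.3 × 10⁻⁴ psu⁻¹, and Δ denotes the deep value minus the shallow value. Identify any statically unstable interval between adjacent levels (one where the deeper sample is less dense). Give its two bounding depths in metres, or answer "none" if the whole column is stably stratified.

50–102 m

Evaluate Δρ/ρ₀ = −αΔT + βΔS across each adjacent pair:
  50–102 m: −αΔT+βΔS = −(1.1 × 10⁻⁴)(-2.8)+(7.3 × 10⁻⁴)(-1.23) = -5.9 × 10⁻⁴ → UNSTABLE
  102–171 m: −αΔT+βΔS = −(1.1 × 10⁻⁴)(-7.4)+(7.3 × 10⁻⁴)(+0.23) = 9.8 × 10⁻⁴ → stable
  171–185 m: −αΔT+βΔS = −(1.1 × 10⁻⁴)(-0.6)+(7.3 × 10⁻⁴)(+0.51) = 4.4 × 10⁻⁴ → stable
The 50–102 m interval has Δρ < 0: lighter water underlies denser water.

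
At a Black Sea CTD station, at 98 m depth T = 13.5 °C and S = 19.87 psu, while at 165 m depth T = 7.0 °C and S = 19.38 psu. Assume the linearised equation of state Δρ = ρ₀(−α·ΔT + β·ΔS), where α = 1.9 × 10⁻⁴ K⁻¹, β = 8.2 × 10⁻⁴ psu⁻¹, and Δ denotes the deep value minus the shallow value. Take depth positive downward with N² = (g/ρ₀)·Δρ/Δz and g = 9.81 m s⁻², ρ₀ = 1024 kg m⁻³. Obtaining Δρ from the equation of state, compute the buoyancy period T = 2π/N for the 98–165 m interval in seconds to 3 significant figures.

ΔT = -6.5 K, ΔS = -0.49 psu (deep − shallow).
Δρ/ρ₀ = −αΔT + βΔS = 1.235 × 10⁻³ − 4.018 × 10⁻⁴ = 8.332 × 10⁻⁴, so Δρ ≈ 0.8532 kg m⁻³.
N² = (g/ρ₀)·Δρ/Δz = g·(Δρ/ρ₀)/Δz = 9.81 × 8.332 × 10⁻⁴ / 67 = 1.2200 × 10⁻⁴ s⁻².
N = √(1.2200 × 10⁻⁴) = 0.011045 rad s⁻¹ → T = 2π/N = 568.87 s ≈ 569 s.

569 s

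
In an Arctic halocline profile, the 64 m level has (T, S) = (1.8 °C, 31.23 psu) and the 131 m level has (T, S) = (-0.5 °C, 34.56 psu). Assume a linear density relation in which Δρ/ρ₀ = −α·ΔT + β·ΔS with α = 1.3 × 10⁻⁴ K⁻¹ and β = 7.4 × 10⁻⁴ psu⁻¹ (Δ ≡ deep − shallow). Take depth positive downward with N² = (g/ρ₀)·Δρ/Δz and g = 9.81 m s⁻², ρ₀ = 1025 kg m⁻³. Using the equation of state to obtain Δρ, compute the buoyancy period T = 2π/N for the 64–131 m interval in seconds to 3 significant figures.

312 s

ΔT = -2.3 K, ΔS = +3.33 psu (deep − shallow).
Δρ/ρ₀ = −αΔT + βΔS = 2.99 × 10⁻⁴ + 2.4642 × 10⁻³ = 2.7632 × 10⁻³, so Δρ ≈ 2.832 kg m⁻³.
N² = (g/ρ₀)·Δρ/Δz = g·(Δρ/ρ₀)/Δz = 9.81 × 2.7632 × 10⁻³ / 67 = 4.0458 × 10⁻⁴ s⁻².
N = √(4.0458 × 10⁻⁴) = 0.020114 rad s⁻¹ → T = 2π/N = 312.38 s ≈ 312 s.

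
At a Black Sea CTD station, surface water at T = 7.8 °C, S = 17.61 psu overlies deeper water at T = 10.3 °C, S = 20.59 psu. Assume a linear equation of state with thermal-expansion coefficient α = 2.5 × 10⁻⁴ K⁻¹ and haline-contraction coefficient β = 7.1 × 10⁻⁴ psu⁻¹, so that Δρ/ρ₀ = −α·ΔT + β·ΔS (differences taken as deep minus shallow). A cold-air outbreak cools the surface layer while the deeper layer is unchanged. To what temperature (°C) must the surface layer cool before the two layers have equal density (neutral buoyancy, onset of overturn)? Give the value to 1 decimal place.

1.8 °C

Neutral buoyancy requires Δρ = 0, i.e. −α(T_deep − T_surf′) + β(S_deep − S_surf) = 0.
T_surf′ = T_deep − (β/α)·ΔS = 10.3 − (7.1 × 10⁻⁴/2.5 × 10⁻⁴)·(+2.98) = 1.837 °C.
Cooling required: 7.8 − (1.837) = 5.963 °C.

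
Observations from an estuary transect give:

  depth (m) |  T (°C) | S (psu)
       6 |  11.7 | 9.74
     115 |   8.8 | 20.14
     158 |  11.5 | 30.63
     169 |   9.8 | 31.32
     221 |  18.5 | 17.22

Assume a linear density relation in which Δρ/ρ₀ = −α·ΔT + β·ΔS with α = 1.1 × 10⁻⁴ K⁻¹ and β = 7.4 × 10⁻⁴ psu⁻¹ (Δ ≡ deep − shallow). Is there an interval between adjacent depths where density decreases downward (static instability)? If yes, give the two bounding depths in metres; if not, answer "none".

169–221 m

Evaluate Δρ/ρ₀ = −αΔT + βΔS across each adjacent pair:
  6–115 m: −αΔT+βΔS = −(1.1 × 10⁻⁴)(-2.9)+(7.4 × 10⁻⁴)(+10.40) = 8.0 × 10⁻³ → stable
  115–158 m: −αΔT+βΔS = −(1.1 × 10⁻⁴)(+2.7)+(7.4 × 10⁻⁴)(+10.49) = 7.5 × 10⁻³ → stable
  158–169 m: −αΔT+βΔS = −(1.1 × 10⁻⁴)(-1.7)+(7.4 × 10⁻⁴)(+0.69) = 7.0 × 10⁻⁴ → stable
  169–221 m: −αΔT+βΔS = −(1.1 × 10⁻⁴)(+8.7)+(7.4 × 10⁻⁴)(-14.10) = -0.011 → UNSTABLE
The 169–221 m interval has Δρ < 0: lighter water underlies denser water.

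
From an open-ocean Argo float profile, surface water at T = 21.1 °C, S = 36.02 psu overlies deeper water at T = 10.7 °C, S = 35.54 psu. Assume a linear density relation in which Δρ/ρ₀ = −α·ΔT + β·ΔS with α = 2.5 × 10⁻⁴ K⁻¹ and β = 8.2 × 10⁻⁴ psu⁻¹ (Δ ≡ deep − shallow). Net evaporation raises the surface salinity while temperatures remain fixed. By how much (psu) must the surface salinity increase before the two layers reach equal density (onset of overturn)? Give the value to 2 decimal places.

2.69 psu

Neutral buoyancy requires −α(T_deep − T_surf) + β(S_deep − S_surf′) = 0.
S_surf′ = S_deep − (α/β)·ΔT = 35.54 − (2.5 × 10⁻⁴/8.2 × 10⁻⁴)·(-10.4) = 38.7107 psu.
Increase required: 38.7107 − 36.02 = 2.6907 psu.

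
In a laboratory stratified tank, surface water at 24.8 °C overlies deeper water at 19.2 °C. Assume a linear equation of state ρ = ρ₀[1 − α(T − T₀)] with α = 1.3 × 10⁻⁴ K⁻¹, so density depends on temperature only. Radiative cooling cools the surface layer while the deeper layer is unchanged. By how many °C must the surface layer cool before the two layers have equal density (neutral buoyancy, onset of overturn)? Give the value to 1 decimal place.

5.6 °C

With temperature the only control, equal density requires T_surf′ = T_deep.
T_surf′ = 19.2 °C.
Cooling required: 24.8 − 19.2 = 5.6 °C.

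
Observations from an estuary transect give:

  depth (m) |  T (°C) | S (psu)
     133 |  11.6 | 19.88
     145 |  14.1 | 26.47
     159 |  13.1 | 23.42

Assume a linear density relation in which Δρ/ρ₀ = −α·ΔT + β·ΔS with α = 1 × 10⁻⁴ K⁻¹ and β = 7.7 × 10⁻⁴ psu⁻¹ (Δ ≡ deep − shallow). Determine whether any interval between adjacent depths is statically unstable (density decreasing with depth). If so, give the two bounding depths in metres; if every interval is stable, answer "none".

145–159 m

Evaluate Δρ/ρ₀ = −αΔT + βΔS across each adjacent pair:
  133–145 m: −αΔT+βΔS = −(1 × 10⁻⁴)(+2.5)+(7.7 × 10⁻⁴)(+6.59) = 4.8 × 10⁻³ → stable
  145–159 m: −αΔT+βΔS = −(1 × 10⁻⁴)(-1.0)+(7.7 × 10⁻⁴)(-3.05) = -2.2 × 10⁻³ → UNSTABLE
The 145–159 m interval has Δρ < 0: lighter water underlies denser water.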